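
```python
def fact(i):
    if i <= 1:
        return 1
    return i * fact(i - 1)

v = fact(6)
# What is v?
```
Call trace:
fact(i=6)
  fact(i=5)
    fact(i=4)
      fact(i=3)
        fact(i=2)
          fact(i=1)
          -> return 1
        -> return 2
      -> return 6
    -> return 24
  -> return 120
-> return 720

Final answer: 720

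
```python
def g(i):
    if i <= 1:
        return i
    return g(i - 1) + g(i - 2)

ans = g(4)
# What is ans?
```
Call trace (a repeated sub-call is expanded the first time; later identical calls just restate its return value):
g(i=4)
  g(i=3)
    g(i=2)
      g(i=1)
      -> return 1
      g(i=0)
      -> return 0
    -> return 1
    g(i=1)
    -> return 1
  -> return 2
  g(i=2) -> return 1  (same call as traced above)
-> return 3

Final answer: 3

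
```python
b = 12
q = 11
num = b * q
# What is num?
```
Trace:
  b=12
  b=12, q=11
  b=12, q=11, num=132

Final answer: 132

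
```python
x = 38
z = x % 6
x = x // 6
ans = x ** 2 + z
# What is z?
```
Trace:
  x=38
  x=38, z=2
  x=6, z=2
  x=6, z=2, ans=38

Final answer: 2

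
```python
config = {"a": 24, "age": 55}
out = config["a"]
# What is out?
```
Trace:
  config={'a': 24, 'age': 55}
  config={'a': 24, 'age': 55}, out=24

Final answer: 24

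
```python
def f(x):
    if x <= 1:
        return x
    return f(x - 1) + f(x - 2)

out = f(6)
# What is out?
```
Call trace (a repeated sub-call is expanded the first time; later identical calls just restate its return value):
f(x=6)
  f(x=5)
    f(x=4)
      f(x=3)
        f(x=2)
          f(x=1)
          -> return 1
          f(x=0)
          -> return 0
        -> return 1
        f(x=1)
        -> return 1
      -> return 2
      f(x=2) -> return 1  (same call as traced above)
    -> return 3
    f(x=3) -> return 2  (same call as traced above)
  -> return 5
  f(x=4) -> return 3  (same call as traced above)
-> return 8

Final answer: 8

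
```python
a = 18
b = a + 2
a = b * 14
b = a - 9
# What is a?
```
Trace:
  a=18
  a=18, b=20
  a=280, b=20
  a=280, b=271

Final answer: 280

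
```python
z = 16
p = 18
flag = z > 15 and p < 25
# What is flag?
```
Trace:
  z=16
  z=16, p=18
  z=16, p=18, flag=True

Final answer: True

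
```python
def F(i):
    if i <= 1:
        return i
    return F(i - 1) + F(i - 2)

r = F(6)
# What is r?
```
Call trace (a repeated sub-call is expanded the first time; later identical calls just restate its return value):
F(i=6)
  F(i=5)
    F(i=4)
      F(i=3)
        F(i=2)
          F(i=1)
          -> return 1
          F(i=0)
          -> return 0
        -> return 1
        F(i=1)
        -> return 1
      -> return 2
      F(i=2) -> return 1  (same call as traced above)
    -> return 3
    F(i=3) -> return 2  (same call as traced above)
  -> return 5
  F(i=4) -> return 3  (same call as traced above)
-> return 8

Final answer: 8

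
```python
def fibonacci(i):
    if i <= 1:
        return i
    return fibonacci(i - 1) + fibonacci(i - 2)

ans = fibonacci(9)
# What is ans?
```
Call trace (a repeated sub-call is expanded the first time; later identical calls just restate its return value):
fibonacci(i=9)
  fibonacci(i=8)
    fibonacci(i=7)
      fibonacci(i=6)
        fibonacci(i=5)
          fibonacci(i=4)
            fibonacci(i=3)
              fibonacci(i=2)
                fibonacci(i=1)
                -> return 1
                fibonacci(i=0)
                -> return 0
              -> return 1
              fibonacci(i=1)
              -> return 1
            -> return 2
            fibonacci(i=2) -> return 1  (same call as traced above)
          -> return 3
          fibonacci(i=3) -> return 2  (same call as traced above)
        -> return 5
        fibonacci(i=4) -> return 3  (same call as traced above)
      -> return 8
      fibonacci(i=5) -> return 5  (same call as traced above)
    -> return 13
    fibonacci(i=6) -> return 8  (same call as traced above)
  -> return 21
  fibonacci(i=7) -> return 13  (same call as traced above)
-> return 34

Final answer: 34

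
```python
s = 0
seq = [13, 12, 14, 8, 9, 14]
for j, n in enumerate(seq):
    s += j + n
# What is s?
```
Trace:
  s=0
  s=13, j=0, n=13
  s=26, j=1, n=12
  s=42, j=2, n=14
  s=53, j=3, n=8
  s=66, j=4, n=9
  s=85, j=5, n=14

Final answer: 85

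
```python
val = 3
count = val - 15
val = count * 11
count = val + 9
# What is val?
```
Trace:
  val=3
  val=3, count=-12
  val=-132, count=-12
  val=-132, count=-123

Final answer: -132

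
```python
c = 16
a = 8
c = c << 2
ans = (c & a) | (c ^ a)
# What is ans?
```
Trace:
  c=16
  c=16, a=8
  c=64, a=8
  c=64, a=8, ans=72

Final answer: 72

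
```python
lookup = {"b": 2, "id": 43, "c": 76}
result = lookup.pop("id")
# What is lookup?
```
Trace:
  lookup={'b': 2, 'id': 43, 'c': 76}
  lookup={'b': 2, 'c': 76}, result=43

Final answer: {'b': 2, 'c': 76}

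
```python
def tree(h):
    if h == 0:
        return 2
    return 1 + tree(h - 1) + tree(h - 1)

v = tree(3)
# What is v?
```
Call trace (a repeated sub-call is expanded the first time; later identical calls just restate its return value):
tree(h=3)
  tree(h=2)
    tree(h=1)
      tree(h=0)
      -> return 2
      tree(h=0)
      -> return 2
    -> return 5
    tree(h=1) -> return 5  (same call as traced above)
  -> return 11
  tree(h=2) -> return 11  (same call as traced above)
-> return 23

Final answer: 23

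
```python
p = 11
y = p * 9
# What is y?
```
Trace:
  p=11
  p=11, y=99

Final answer: 99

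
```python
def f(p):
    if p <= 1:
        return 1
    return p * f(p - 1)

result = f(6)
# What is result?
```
Call trace:
f(p=6)
  f(p=5)
    f(p=4)
      f(p=3)
        f(p=2)
          f(p=1)
          -> return 1
        -> return 2
      -> return 6
    -> return 24
  -> return 120
-> return 720

Final answer: 720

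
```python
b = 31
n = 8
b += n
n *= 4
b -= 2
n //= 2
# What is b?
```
Trace:
  b=31
  b=31, n=8
  b=39, n=8
  b=39, n=32
  b=37, n=32
  b=37, n=16

Final answer: 37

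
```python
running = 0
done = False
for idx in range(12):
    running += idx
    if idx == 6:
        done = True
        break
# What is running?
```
Trace:
  running=0
  running=0, done=False
  running=0, done=False, idx=0
  running=1, done=False, idx=1
  running=3, done=False, idx=2
  running=6, done=False, idx=3
  running=10, done=False, idx=4
  running=15, done=False, idx=5
  running=21, done=True, idx=6

Final answer: 21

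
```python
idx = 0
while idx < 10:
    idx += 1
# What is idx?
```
Trace:
  idx=0
  idx=1
  idx=2
  idx=3
  idx=4
  idx=5
  idx=6
  idx=7
  idx=8
  idx=9
  idx=10

Final answer: 10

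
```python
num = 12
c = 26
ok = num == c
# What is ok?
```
Trace:
  num=12
  num=12, c=26
  num=12, c=26, ok=False

Final answer: False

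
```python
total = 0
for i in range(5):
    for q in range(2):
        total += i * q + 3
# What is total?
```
Trace:
  total=0
  total=3, i=0, q=0
  total=6, i=0, q=1
  total=9, i=1, q=0
  total=13, i=1, q=1
  total=16, i=2, q=0
  total=21, i=2, q=1
  total=24, i=3, q=0
  total=30, i=3, q=1
  total=33, i=4, q=0
  total=40, i=4, q=1

Final answer: 40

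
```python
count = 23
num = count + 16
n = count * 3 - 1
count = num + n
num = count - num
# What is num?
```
Trace:
  count=23
  count=23, num=39
  count=23, num=39, n=68
  count=107, num=39, n=68
  count=107, num=68, n=68

Final answer: 68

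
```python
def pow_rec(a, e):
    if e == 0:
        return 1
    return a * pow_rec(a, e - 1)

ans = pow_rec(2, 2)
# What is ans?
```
Call trace:
pow_rec(a=2, e=2)
  pow_rec(a=2, e=1)
    pow_rec(a=2, e=0)
    -> return 1
  -> return 2
-> return 4

Final answer: 4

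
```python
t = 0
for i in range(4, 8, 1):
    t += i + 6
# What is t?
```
Trace:
  t=0
  t=10, i=4
  t=21, i=5
  t=33, i=6
  t=46, i=7

Final answer: 46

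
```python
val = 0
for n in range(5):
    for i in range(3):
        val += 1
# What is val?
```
Trace:
  val=0
  val=1, n=0, i=0
  val=2, n=0, i=1
  val=3, n=0, i=2
  val=4, n=1, i=0
  val=5, n=1, i=1
  val=6, n=1, i=2
  val=7, n=2, i=0
  val=8, n=2, i=1
  val=9, n=2, i=2
  val=10, n=3, i=0
  val=11, n=3, i=1
  val=12, n=3, i=2
  val=13, n=4, i=0
  val=14, n=4, i=1
  val=15, n=4, i=2

Final answer: 15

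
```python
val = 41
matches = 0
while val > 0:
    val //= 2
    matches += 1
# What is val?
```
Trace:
  val=41
  val=41, matches=0
  val=20, matches=1
  val=10, matches=2
  val=5, matches=3
  val=2, matches=4
  val=1, matches=5
  val=0, matches=6

Final answer: 0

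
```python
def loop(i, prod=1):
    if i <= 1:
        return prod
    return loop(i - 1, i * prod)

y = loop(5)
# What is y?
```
Call trace:
loop(i=5, prod=1)
  loop(i=4, prod=5)
    loop(i=3, prod=20)
      loop(i=2, prod=60)
        loop(i=1, prod=120)
        -> return 120
      -> return 120
    -> return 120
  -> return 120
-> return 120

Final answer: 120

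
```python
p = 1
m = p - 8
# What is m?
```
Trace:
  p=1
  p=1, m=-7

Final answer: -7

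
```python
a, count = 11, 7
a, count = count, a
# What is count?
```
Trace:
  a=11, count=7
  a=7, count=11

Final answer: 11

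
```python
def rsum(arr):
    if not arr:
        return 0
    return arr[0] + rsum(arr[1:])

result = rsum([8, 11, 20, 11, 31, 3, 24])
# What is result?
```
Call trace:
rsum(arr=[8, 11, 20, 11, 31, 3, 24])
  rsum(arr=[11, 20, 11, 31, 3, 24])
    rsum(arr=[20, 11, 31, 3, 24])
      rsum(arr=[11, 31, 3, 24])
        rsum(arr=[31, 3, 24])
          rsum(arr=[3, 24])
            rsum(arr=[24])
              rsum(arr=[])
              -> return 0
            -> return 24
          -> return 27
        -> return 58
      -> return 69
    -> return 89
  -> return 100
-> return 108

Final answer: 108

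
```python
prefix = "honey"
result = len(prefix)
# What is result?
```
Trace:
  prefix='honey'
  prefix='honey', result=5

Final answer: 5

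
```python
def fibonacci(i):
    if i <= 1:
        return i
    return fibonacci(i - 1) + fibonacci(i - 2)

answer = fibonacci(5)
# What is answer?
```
Call trace (a repeated sub-call is expanded the first time; later identical calls just restate its return value):
fibonacci(i=5)
  fibonacci(i=4)
    fibonacci(i=3)
      fibonacci(i=2)
        fibonacci(i=1)
        -> return 1
        fibonacci(i=0)
        -> return 0
      -> return 1
      fibonacci(i=1)
      -> return 1
    -> return 2
    fibonacci(i=2) -> return 1  (same call as traced above)
  -> return 3
  fibonacci(i=3) -> return 2  (same call as traced above)
-> return 5

Final answer: 5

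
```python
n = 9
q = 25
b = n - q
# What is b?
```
Trace:
  n=9
  n=9, q=25
  n=9, q=25, b=-16

Final answer: -16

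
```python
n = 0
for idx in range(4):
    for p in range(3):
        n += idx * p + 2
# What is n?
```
Trace:
  n=0
  n=2, idx=0, p=0
  n=4, idx=0, p=1
  n=6, idx=0, p=2
  n=8, idx=1, p=0
  n=11, idx=1, p=1
  n=15, idx=1, p=2
  n=17, idx=2, p=0
  n=21, idx=2, p=1
  n=27, idx=2, p=2
  n=29, idx=3, p=0
  n=34, idx=3, p=1
  n=42, idx=3, p=2

Final answer: 42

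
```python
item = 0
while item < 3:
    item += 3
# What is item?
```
Trace:
  item=0
  item=3

Final answer: 3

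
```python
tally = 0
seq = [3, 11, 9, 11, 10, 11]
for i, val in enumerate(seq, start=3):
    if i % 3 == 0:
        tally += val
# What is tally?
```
Trace:
  tally=0
  tally=3, i=3, val=3
  tally=3, i=4, val=11
  tally=3, i=5, val=9
  tally=14, i=6, val=11
  tally=14, i=7, val=10
  tally=14, i=8, val=11

Final answer: 14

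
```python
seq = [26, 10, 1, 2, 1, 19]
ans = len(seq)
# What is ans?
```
Trace:
  seq=[26, 10, 1, 2, 1, 19]
  seq=[26, 10, 1, 2, 1, 19], ans=6

Final answer: 6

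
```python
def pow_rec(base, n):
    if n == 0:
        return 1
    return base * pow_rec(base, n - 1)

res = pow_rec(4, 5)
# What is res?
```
Call trace:
pow_rec(base=4, n=5)
  pow_rec(base=4, n=4)
    pow_rec(base=4, n=3)
      pow_rec(base=4, n=2)
        pow_rec(base=4, n=1)
          pow_rec(base=4, n=0)
          -> return 1
        -> return 4
      -> return 16
    -> return 64
  -> return 256
-> return 1024

Final answer: 1024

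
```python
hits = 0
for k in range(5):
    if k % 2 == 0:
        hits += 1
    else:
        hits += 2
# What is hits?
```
Trace:
  hits=0
  hits=1, k=0
  hits=3, k=1
  hits=4, k=2
  hits=6, k=3
  hits=7, k=4

Final answer: 7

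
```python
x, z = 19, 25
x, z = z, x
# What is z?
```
Trace:
  x=19, z=25
  x=25, z=19

Final answer: 19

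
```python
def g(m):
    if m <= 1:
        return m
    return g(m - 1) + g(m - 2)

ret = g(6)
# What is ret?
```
Call trace (a repeated sub-call is expanded the first time; later identical calls just restate its return value):
g(m=6)
  g(m=5)
    g(m=4)
      g(m=3)
        g(m=2)
          g(m=1)
          -> return 1
          g(m=0)
          -> return 0
        -> return 1
        g(m=1)
        -> return 1
      -> return 2
      g(m=2) -> return 1  (same call as traced above)
    -> return 3
    g(m=3) -> return 2  (same call as traced above)
  -> return 5
  g(m=4) -> return 3  (same call as traced above)
-> return 8

Final answer: 8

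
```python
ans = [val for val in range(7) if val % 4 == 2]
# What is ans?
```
Trace:
  val=0
  val=1
  val=2
  val=3
  val=4
  val=5
  val=6
  ans=[2, 6]

Final answer: [2, 6]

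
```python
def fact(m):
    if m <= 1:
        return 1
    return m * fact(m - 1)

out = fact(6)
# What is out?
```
Call trace:
fact(m=6)
  fact(m=5)
    fact(m=4)
      fact(m=3)
        fact(m=2)
          fact(m=1)
          -> return 1
        -> return 2
      -> return 6
    -> return 24
  -> return 120
-> return 720

Final answer: 720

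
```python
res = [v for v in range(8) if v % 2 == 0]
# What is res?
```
Trace:
  v=0
  v=1
  v=2
  v=3
  v=4
  v=5
  v=6
  v=7
  res=[0, 2, 4, 6]

Final answer: [0, 2, 4, 6]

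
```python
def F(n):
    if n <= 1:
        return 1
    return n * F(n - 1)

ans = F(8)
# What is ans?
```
Call trace:
F(n=8)
  F(n=7)
    F(n=6)
      F(n=5)
        F(n=4)
          F(n=3)
            F(n=2)
              F(n=1)
              -> return 1
            -> return 2
          -> return 6
        -> return 24
      -> return 120
    -> return 720
  -> return 5040
-> return 40320

Final answer: 40320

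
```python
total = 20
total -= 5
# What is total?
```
Trace:
  total=20
  total=15

Final answer: 15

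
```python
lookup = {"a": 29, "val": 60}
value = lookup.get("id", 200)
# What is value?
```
Trace:
  lookup={'a': 29, 'val': 60}
  lookup={'a': 29, 'val': 60}, value=200

Final answer: 200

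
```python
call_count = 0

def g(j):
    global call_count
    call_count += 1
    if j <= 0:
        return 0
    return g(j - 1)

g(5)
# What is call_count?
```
Call trace:
g(j=5)
  g(j=4)
    g(j=3)
      g(j=2)
        g(j=1)
          g(j=0)
          -> return 0
        -> return 0
      -> return 0
    -> return 0
  -> return 0
-> return 0

call_count is incremented once per call. g is entered once for each j = 5, 4, 3, 2, 1, 0 (the j <= 0 call returns without recursing), i.e. 5 + 1 calls.
call_count = 6

Final answer: 6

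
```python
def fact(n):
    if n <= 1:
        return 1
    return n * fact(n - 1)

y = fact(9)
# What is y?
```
Call trace:
fact(n=9)
  fact(n=8)
    fact(n=7)
      fact(n=6)
        fact(n=5)
          fact(n=4)
            fact(n=3)
              fact(n=2)
                fact(n=1)
                -> return 1
              -> return 2
            -> return 6
          -> return 24
        -> return 120
      -> return 720
    -> return 5040
  -> return 40320
-> return 362880

Final answer: 362880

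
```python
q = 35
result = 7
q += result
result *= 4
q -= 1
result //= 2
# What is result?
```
Trace:
  q=35
  q=35, result=7
  q=42, result=7
  q=42, result=28
  q=41, result=28
  q=41, result=14

Final answer: 14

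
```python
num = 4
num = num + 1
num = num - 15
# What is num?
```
Trace:
  num=4
  num=5
  num=-10

Final answer: -10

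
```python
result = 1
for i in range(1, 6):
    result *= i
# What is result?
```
Trace:
  result=1
  result=1, i=1
  result=2, i=2
  result=6, i=3
  result=24, i=4
  result=120, i=5

Final answer: 120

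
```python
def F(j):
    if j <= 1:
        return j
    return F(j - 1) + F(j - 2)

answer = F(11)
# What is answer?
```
Call trace (a repeated sub-call is expanded the first time; later identical calls just restate its return value):
F(j=11)
  F(j=10)
    F(j=9)
      F(j=8)
        F(j=7)
          F(j=6)
            F(j=5)
              F(j=4)
                F(j=3)
                  F(j=2)
                    F(j=1)
                    -> return 1
                    F(j=0)
                    -> return 0
                  -> return 1
                  F(j=1)
                  -> return 1
                -> return 2
                F(j=2) -> return 1  (same call as traced above)
              -> return 3
              F(j=3) -> return 2  (same call as traced above)
            -> return 5
            F(j=4) -> return 3  (same call as traced above)
          -> return 8
          F(j=5) -> return 5  (same call as traced above)
        -> return 13
        F(j=6) -> return 8  (same call as traced above)
      -> return 21
      F(j=7) -> return 13  (same call as traced above)
    -> return 34
    F(j=8) -> return 21  (same call as traced above)
  -> return 55
  F(j=9) -> return 34  (same call as traced above)
-> return 89

Final answer: 89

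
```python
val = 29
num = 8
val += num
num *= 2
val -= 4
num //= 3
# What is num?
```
Trace:
  val=29
  val=29, num=8
  val=37, num=8
  val=37, num=16
  val=33, num=16
  val=33, num=5

Final answer: 5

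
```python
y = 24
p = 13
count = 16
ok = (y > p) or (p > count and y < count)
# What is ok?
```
Trace:
  y=24
  y=24, p=13
  y=24, p=13, count=16
  y=24, p=13, count=16, ok=True

Final answer: True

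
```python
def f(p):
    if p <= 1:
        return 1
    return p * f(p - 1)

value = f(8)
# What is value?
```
Call trace:
f(p=8)
  f(p=7)
    f(p=6)
      f(p=5)
        f(p=4)
          f(p=3)
            f(p=2)
              f(p=1)
              -> return 1
            -> return 2
          -> return 6
        -> return 24
      -> return 120
    -> return 720
  -> return 5040
-> return 40320

Final answer: 40320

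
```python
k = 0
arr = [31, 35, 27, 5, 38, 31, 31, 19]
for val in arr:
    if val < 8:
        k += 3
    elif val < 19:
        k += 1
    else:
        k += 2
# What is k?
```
Trace:
  k=0
  k=2, val=31
  k=4, val=35
  k=6, val=27
  k=9, val=5
  k=11, val=38
  k=13, val=31
  k=15, val=31
  k=17, val=19

Final answer: 17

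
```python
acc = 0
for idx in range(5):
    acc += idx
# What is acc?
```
Trace:
  acc=0
  acc=0, idx=0
  acc=1, idx=1
  acc=3, idx=2
  acc=6, idx=3
  acc=10, idx=4

Final answer: 10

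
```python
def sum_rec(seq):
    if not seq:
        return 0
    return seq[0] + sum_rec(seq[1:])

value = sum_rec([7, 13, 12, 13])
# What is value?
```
Call trace:
sum_rec(seq=[7, 13, 12, 13])
  sum_rec(seq=[13, 12, 13])
    sum_rec(seq=[12, 13])
      sum_rec(seq=[13])
        sum_rec(seq=[])
        -> return 0
      -> return 13
    -> return 25
  -> return 38
-> return 45

Final answer: 45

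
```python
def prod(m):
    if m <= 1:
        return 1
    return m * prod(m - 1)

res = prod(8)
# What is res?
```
Call trace:
prod(m=8)
  prod(m=7)
    prod(m=6)
      prod(m=5)
        prod(m=4)
          prod(m=3)
            prod(m=2)
              prod(m=1)
              -> return 1
            -> return 2
          -> return 6
        -> return 24
      -> return 120
    -> return 720
  -> return 5040
-> return 40320

Final answer: 40320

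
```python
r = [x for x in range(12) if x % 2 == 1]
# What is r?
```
Trace:
  x=0
  x=1
  x=2
  x=3
  x=4
  x=5
  x=6
  x=7
  x=8
  x=9
  x=10
  x=11
  r=[1, 3, 5, 7, 9, 11]

Final answer: [1, 3, 5, 7, 9, 11]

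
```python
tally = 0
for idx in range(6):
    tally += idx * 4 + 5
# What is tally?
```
Trace:
  tally=0
  tally=5, idx=0
  tally=14, idx=1
  tally=27, idx=2
  tally=44, idx=3
  tally=65, idx=4
  tally=90, idx=5

Final answer: 90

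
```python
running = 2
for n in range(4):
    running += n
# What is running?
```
Trace:
  running=2
  running=2, n=0
  running=3, n=1
  running=5, n=2
  running=8, n=3

Final answer: 8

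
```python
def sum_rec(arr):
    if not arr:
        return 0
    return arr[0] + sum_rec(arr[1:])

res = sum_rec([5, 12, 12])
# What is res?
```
Call trace:
sum_rec(arr=[5, 12, 12])
  sum_rec(arr=[12, 12])
    sum_rec(arr=[12])
      sum_rec(arr=[])
      -> return 0
    -> return 12
  -> return 24
-> return 29

Final answer: 29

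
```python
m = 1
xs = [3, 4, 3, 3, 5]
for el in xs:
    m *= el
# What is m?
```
Trace:
  m=1
  m=3, el=3
  m=12, el=4
  m=36, el=3
  m=108, el=3
  m=540, el=5

Final answer: 540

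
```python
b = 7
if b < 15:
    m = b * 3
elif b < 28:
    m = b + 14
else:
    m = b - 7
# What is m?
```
Trace:
  b=7
  b=7, m=21

Final answer: 21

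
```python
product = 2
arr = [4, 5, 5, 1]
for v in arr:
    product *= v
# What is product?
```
Trace:
  product=2
  product=8, v=4
  product=40, v=5
  product=200, v=5
  product=200, v=1

Final answer: 200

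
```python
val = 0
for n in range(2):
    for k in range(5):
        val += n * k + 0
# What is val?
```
Trace:
  val=0
  val=0, n=0, k=0
  val=0, n=0, k=1
  val=0, n=0, k=2
  val=0, n=0, k=3
  val=0, n=0, k=4
  val=0, n=1, k=0
  val=1, n=1, k=1
  val=3, n=1, k=2
  val=6, n=1, k=3
  val=10, n=1, k=4

Final answer: 10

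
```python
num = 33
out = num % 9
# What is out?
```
Trace:
  num=33
  num=33, out=6

Final answer: 6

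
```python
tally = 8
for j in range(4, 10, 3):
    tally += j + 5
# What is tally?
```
Trace:
  tally=8
  tally=17, j=4
  tally=29, j=7

Final answer: 29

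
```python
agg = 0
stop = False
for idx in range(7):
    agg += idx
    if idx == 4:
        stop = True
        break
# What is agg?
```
Trace:
  agg=0
  agg=0, stop=False
  agg=0, stop=False, idx=0
  agg=1, stop=False, idx=1
  agg=3, stop=False, idx=2
  agg=6, stop=False, idx=3
  agg=10, stop=True, idx=4

Final answer: 10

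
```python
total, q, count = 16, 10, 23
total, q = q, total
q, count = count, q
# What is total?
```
Trace:
  total=16, q=10, count=23
  total=10, q=16, count=23
  total=10, q=23, count=16

Final answer: 10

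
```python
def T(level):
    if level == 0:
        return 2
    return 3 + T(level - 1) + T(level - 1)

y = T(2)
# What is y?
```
Call trace (a repeated sub-call is expanded the first time; later identical calls just restate its return value):
T(level=2)
  T(level=1)
    T(level=0)
    -> return 2
    T(level=0)
    -> return 2
  -> return 7
  T(level=1) -> return 7  (same call as traced above)
-> return 17

Final answer: 17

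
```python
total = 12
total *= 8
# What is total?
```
Trace:
  total=12
  total=96

Final answer: 96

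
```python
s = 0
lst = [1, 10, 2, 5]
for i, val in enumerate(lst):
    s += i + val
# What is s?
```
Trace:
  s=0
  s=1, i=0, val=1
  s=12, i=1, val=10
  s=16, i=2, val=2
  s=24, i=3, val=5

Final answer: 24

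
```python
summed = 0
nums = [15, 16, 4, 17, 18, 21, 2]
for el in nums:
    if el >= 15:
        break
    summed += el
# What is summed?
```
Trace:
  summed=0
  summed=0, el=15

Final answer: 0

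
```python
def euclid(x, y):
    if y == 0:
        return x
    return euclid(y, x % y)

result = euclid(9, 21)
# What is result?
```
Call trace:
euclid(x=9, y=21)
  euclid(x=21, y=9)
    euclid(x=9, y=3)
      euclid(x=3, y=0)
      -> return 3
    -> return 3
  -> return 3
-> return 3

Final answer: 3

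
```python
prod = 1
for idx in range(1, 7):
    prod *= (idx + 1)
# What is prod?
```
Trace:
  prod=1
  prod=2, idx=1
  prod=6, idx=2
  prod=24, idx=3
  prod=120, idx=4
  prod=720, idx=5
  prod=5040, idx=6

Final answer: 5040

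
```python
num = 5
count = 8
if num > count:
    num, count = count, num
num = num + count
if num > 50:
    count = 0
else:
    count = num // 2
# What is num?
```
Trace:
  num=5
  num=5, count=8
  num=5, count=8
  num=13, count=8
  num=13, count=6

Final answer: 13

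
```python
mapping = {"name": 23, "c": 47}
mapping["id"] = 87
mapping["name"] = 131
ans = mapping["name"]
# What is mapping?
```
Trace:
  mapping={'name': 23, 'c': 47}
  mapping={'name': 23, 'c': 47, 'id': 87}
  mapping={'name': 131, 'c': 47, 'id': 87}
  mapping={'name': 131, 'c': 47, 'id': 87}, ans=131

Final answer: {'name': 131, 'c': 47, 'id': 87}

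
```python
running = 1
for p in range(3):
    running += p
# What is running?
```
Trace:
  running=1
  running=1, p=0
  running=2, p=1
  running=4, p=2

Final answer: 4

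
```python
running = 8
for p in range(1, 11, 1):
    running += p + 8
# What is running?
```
Trace:
  running=8
  running=17, p=1
  running=27, p=2
  running=38, p=3
  running=50, p=4
  running=63, p=5
  running=77, p=6
  running=92, p=7
  running=108, p=8
  running=125, p=9
  running=143, p=10

Final answer: 143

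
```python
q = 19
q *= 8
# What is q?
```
Trace:
  q=19
  q=152

Final answer: 152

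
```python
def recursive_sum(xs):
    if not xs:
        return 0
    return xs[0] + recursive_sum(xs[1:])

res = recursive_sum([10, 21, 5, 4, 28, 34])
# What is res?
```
Call trace:
recursive_sum(xs=[10, 21, 5, 4, 28, 34])
  recursive_sum(xs=[21, 5, 4, 28, 34])
    recursive_sum(xs=[5, 4, 28, 34])
      recursive_sum(xs=[4, 28, 34])
        recursive_sum(xs=[28, 34])
          recursive_sum(xs=[34])
            recursive_sum(xs=[])
            -> return 0
          -> return 34
        -> return 62
      -> return 66
    -> return 71
  -> return 92
-> return 102

Final answer: 102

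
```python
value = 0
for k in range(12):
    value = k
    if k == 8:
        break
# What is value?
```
Trace:
  value=0
  value=0, k=0
  value=1, k=1
  value=2, k=2
  value=3, k=3
  value=4, k=4
  value=5, k=5
  value=6, k=6
  value=7, k=7
  value=8, k=8

Final answer: 8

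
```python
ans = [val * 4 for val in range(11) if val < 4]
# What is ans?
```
Trace:
  val=0
  val=1
  val=2
  val=3
  val=4
  val=5
  val=6
  val=7
  val=8
  val=9
  val=10
  ans=[0, 4, 8, 12]

Final answer: [0, 4, 8, 12]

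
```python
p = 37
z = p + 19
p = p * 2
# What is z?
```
Trace:
  p=37
  p=37, z=56
  p=74, z=56

Final answer: 56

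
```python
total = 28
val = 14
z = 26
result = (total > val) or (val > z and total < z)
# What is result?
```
Trace:
  total=28
  total=28, val=14
  total=28, val=14, z=26
  total=28, val=14, z=26, result=True

Final answer: True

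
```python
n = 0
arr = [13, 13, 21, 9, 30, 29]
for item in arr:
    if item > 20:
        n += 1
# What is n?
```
Trace:
  n=0
  n=0, item=13
  n=0, item=13
  n=1, item=21
  n=1, item=9
  n=2, item=30
  n=3, item=29

Final answer: 3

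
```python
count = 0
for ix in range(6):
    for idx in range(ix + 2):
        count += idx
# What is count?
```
Trace:
  count=0
  count=0, ix=0, idx=0
  count=1, ix=0, idx=1
  count=1, ix=1, idx=0
  count=2, ix=1, idx=1
  count=4, ix=1, idx=2
  count=4, ix=2, idx=0
  count=5, ix=2, idx=1
  count=7, ix=2, idx=2
  count=10, ix=2, idx=3
  count=10, ix=3, idx=0
  count=11, ix=3, idx=1
  count=13, ix=3, idx=2
  count=16, ix=3, idx=3
  count=20, ix=3, idx=4
  count=20, ix=4, idx=0
  count=21, ix=4, idx=1
  count=23, ix=4, idx=2
  count=26, ix=4, idx=3
  count=30, ix=4, idx=4
  count=35, ix=4, idx=5
  count=35, ix=5, idx=0
  count=36, ix=5, idx=1
  count=38, ix=5, idx=2
  count=41, ix=5, idx=3
  count=45, ix=5, idx=4
  count=50, ix=5, idx=5
  count=56, ix=5, idx=6

Final answer: 56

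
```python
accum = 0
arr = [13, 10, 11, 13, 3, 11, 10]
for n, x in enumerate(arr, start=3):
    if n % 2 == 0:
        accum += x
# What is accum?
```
Trace:
  accum=0
  accum=0, n=3, x=13
  accum=10, n=4, x=10
  accum=10, n=5, x=11
  accum=23, n=6, x=13
  accum=23, n=7, x=3
  accum=34, n=8, x=11
  accum=34, n=9, x=10

Final answer: 34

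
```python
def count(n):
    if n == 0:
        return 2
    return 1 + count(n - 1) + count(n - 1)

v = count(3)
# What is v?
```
Call trace (a repeated sub-call is expanded the first time; later identical calls just restate its return value):
count(n=3)
  count(n=2)
    count(n=1)
      count(n=0)
      -> return 2
      count(n=0)
      -> return 2
    -> return 5
    count(n=1) -> return 5  (same call as traced above)
  -> return 11
  count(n=2) -> return 11  (same call as traced above)
-> return 23

Final answer: 23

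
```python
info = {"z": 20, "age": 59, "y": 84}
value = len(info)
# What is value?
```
Trace:
  info={'z': 20, 'age': 59, 'y': 84}
  info={'z': 20, 'age': 59, 'y': 84}, value=3

Final answer: 3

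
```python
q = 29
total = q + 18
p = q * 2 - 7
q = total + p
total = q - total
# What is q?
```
Trace:
  q=29
  q=29, total=47
  q=29, total=47, p=51
  q=98, total=47, p=51
  q=98, total=51, p=51

Final answer: 98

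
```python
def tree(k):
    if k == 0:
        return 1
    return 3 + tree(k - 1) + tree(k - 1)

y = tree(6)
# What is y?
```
Call trace (a repeated sub-call is expanded the first time; later identical calls just restate its return value):
tree(k=6)
  tree(k=5)
    tree(k=4)
      tree(k=3)
        tree(k=2)
          tree(k=1)
            tree(k=0)
            -> return 1
            tree(k=0)
            -> return 1
          -> return 5
          tree(k=1) -> return 5  (same call as traced above)
        -> return 13
        tree(k=2) -> return 13  (same call as traced above)
      -> return 29
      tree(k=3) -> return 29  (same call as traced above)
    -> return 61
    tree(k=4) -> return 61  (same call as traced above)
  -> return 125
  tree(k=5) -> return 125  (same call as traced above)
-> return 253

Final answer: 253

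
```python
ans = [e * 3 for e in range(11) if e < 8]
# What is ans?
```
Trace:
  e=0
  e=1
  e=2
  e=3
  e=4
  e=5
  e=6
  e=7
  e=8
  e=9
  e=10
  ans=[0, 3, 6, 9, 12, 15, 18, 21]

Final answer: [0, 3, 6, 9, 12, 15, 18, 21]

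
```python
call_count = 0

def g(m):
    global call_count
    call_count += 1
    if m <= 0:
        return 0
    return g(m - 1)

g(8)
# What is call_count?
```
Call trace:
g(m=8)
  g(m=7)
    g(m=6)
      g(m=5)
        g(m=4)
          g(m=3)
            g(m=2)
              g(m=1)
                g(m=0)
                -> return 0
              -> return 0
            -> return 0
          -> return 0
        -> return 0
      -> return 0
    -> return 0
  -> return 0
-> return 0

call_count is incremented once per call. g is entered once for each m = 8, 7, 6, 5, 4, 3, 2, 1, 0 (the m <= 0 call returns without recursing), i.e. 8 + 1 calls.
call_count = 9

Final answer: 9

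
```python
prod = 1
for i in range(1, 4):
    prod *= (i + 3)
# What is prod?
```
Trace:
  prod=1
  prod=4, i=1
  prod=20, i=2
  prod=120, i=3

Final answer: 120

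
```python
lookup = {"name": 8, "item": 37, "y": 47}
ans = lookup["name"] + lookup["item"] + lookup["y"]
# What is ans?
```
Trace:
  lookup={'name': 8, 'item': 37, 'y': 47}
  lookup={'name': 8, 'item': 37, 'y': 47}, ans=92

Final answer: 92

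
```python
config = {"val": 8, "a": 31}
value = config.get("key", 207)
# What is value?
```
Trace:
  config={'val': 8, 'a': 31}
  config={'val': 8, 'a': 31}, value=207

Final answer: 207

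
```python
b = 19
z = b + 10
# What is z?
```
Trace:
  b=19
  b=19, z=29

Final answer: 29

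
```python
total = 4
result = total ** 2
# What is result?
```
Trace:
  total=4
  total=4, result=16

Final answer: 16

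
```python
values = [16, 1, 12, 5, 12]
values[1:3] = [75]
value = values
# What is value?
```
Trace:
  values=[16, 1, 12, 5, 12]
  values=[16, 75, 5, 12]
  values=[16, 75, 5, 12], value=[16, 75, 5, 12]

Final answer: [16, 75, 5, 12]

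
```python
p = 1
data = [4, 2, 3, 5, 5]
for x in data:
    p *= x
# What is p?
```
Trace:
  p=1
  p=4, x=4
  p=8, x=2
  p=24, x=3
  p=120, x=5
  p=600, x=5

Final answer: 600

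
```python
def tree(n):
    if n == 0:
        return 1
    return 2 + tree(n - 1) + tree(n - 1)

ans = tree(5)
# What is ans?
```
Call trace (a repeated sub-call is expanded the first time; later identical calls just restate its return value):
tree(n=5)
  tree(n=4)
    tree(n=3)
      tree(n=2)
        tree(n=1)
          tree(n=0)
          -> return 1
          tree(n=0)
          -> return 1
        -> return 4
        tree(n=1) -> return 4  (same call as traced above)
      -> return 10
      tree(n=2) -> return 10  (same call as traced above)
    -> return 22
    tree(n=3) -> return 22  (same call as traced above)
  -> return 46
  tree(n=4) -> return 46  (same call as traced above)
-> return 94

Final answer: 94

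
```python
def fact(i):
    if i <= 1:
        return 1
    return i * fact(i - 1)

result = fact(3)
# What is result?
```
Call trace:
fact(i=3)
  fact(i=2)
    fact(i=1)
    -> return 1
  -> return 2
-> return 6

Final answer: 6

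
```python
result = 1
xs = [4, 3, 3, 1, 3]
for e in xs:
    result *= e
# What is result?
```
Trace:
  result=1
  result=4, e=4
  result=12, e=3
  result=36, e=3
  result=36, e=1
  result=108, e=3

Final answer: 108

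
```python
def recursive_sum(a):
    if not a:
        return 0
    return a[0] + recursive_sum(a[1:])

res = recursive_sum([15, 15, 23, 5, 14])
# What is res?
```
Call trace:
recursive_sum(a=[15, 15, 23, 5, 14])
  recursive_sum(a=[15, 23, 5, 14])
    recursive_sum(a=[23, 5, 14])
      recursive_sum(a=[5, 14])
        recursive_sum(a=[14])
          recursive_sum(a=[])
          -> return 0
        -> return 14
      -> return 19
    -> return 42
  -> return 57
-> return 72

Final answer: 72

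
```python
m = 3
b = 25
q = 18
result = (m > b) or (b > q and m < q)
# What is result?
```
Trace:
  m=3
  m=3, b=25
  m=3, b=25, q=18
  m=3, b=25, q=18, result=True

Final answer: True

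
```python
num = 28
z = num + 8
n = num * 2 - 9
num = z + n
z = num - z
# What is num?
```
Trace:
  num=28
  num=28, z=36
  num=28, z=36, n=47
  num=83, z=36, n=47
  num=83, z=47, n=47

Final answer: 83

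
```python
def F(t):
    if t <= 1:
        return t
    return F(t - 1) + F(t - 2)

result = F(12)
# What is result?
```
Call trace (a repeated sub-call is expanded the first time; later identical calls just restate its return value):
F(t=12)
  F(t=11)
    F(t=10)
      F(t=9)
        F(t=8)
          F(t=7)
            F(t=6)
              F(t=5)
                F(t=4)
                  F(t=3)
                    F(t=2)
                      F(t=1)
                      -> return 1
                      F(t=0)
                      -> return 0
                    -> return 1
                    F(t=1)
                    -> return 1
                  -> return 2
                  F(t=2) -> return 1  (same call as traced above)
                -> return 3
                F(t=3) -> return 2  (same call as traced above)
              -> return 5
              F(t=4) -> return 3  (same call as traced above)
            -> return 8
            F(t=5) -> return 5  (same call as traced above)
          -> return 13
          F(t=6) -> return 8  (same call as traced above)
        -> return 21
        F(t=7) -> return 13  (same call as traced above)
      -> return 34
      F(t=8) -> return 21  (same call as traced above)
    -> return 55
    F(t=9) -> return 34  (same call as traced above)
  -> return 89
  F(t=10) -> return 55  (same call as traced above)
-> return 144

Final answer: 144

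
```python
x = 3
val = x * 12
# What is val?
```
Trace:
  x=3
  x=3, val=36

Final answer: 36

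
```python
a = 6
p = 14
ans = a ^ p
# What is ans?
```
Trace:
  a=6
  a=6, p=14
  a=6, p=14, ans=8

Final answer: 8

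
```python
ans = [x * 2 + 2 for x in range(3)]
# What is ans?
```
Trace:
  x=0
  x=1
  x=2
  ans=[2, 4, 6]

Final answer: [2, 4, 6]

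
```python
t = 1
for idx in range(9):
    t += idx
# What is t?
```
Trace:
  t=1
  t=1, idx=0
  t=2, idx=1
  t=4, idx=2
  t=7, idx=3
  t=11, idx=4
  t=16, idx=5
  t=22, idx=6
  t=29, idx=7
  t=37, idx=8

Final answer: 37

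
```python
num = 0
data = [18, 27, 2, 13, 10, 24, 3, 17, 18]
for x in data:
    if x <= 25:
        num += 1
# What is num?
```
Trace:
  num=0
  num=1, x=18
  num=1, x=27
  num=2, x=2
  num=3, x=13
  num=4, x=10
  num=5, x=24
  num=6, x=3
  num=7, x=17
  num=8, x=18

Final answer: 8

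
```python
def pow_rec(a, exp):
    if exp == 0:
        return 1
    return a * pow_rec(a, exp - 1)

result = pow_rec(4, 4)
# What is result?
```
Call trace:
pow_rec(a=4, exp=4)
  pow_rec(a=4, exp=3)
    pow_rec(a=4, exp=2)
      pow_rec(a=4, exp=1)
        pow_rec(a=4, exp=0)
        -> return 1
      -> return 4
    -> return 16
  -> return 64
-> return 256

Final answer: 256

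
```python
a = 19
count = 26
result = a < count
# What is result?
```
Trace:
  a=19
  a=19, count=26
  a=19, count=26, result=True

Final answer: True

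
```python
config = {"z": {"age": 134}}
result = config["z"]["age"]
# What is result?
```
Trace:
  config={'z': {'age': 134}}
  config={'z': {'age': 134}}, result=134

Final answer: 134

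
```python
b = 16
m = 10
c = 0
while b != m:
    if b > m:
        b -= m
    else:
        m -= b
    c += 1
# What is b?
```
Trace:
  b=16
  b=16, m=10
  b=16, m=10, c=0
  b=6, m=10, c=1
  b=6, m=4, c=2
  b=2, m=4, c=3
  b=2, m=2, c=4

Final answer: 2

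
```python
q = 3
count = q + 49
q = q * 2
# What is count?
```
Trace:
  q=3
  q=3, count=52
  q=6, count=52

Final answer: 52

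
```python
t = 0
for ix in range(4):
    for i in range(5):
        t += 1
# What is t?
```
Trace:
  t=0
  t=1, ix=0, i=0
  t=2, ix=0, i=1
  t=3, ix=0, i=2
  t=4, ix=0, i=3
  t=5, ix=0, i=4
  t=6, ix=1, i=0
  t=7, ix=1, i=1
  t=8, ix=1, i=2
  t=9, ix=1, i=3
  t=10, ix=1, i=4
  t=11, ix=2, i=0
  t=12, ix=2, i=1
  t=13, ix=2, i=2
  t=14, ix=2, i=3
  t=15, ix=2, i=4
  t=16, ix=3, i=0
  t=17, ix=3, i=1
  t=18, ix=3, i=2
  t=19, ix=3, i=3
  t=20, ix=3, i=4

Final answer: 20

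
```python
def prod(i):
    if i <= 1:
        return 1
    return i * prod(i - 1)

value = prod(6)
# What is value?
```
Call trace:
prod(i=6)
  prod(i=5)
    prod(i=4)
      prod(i=3)
        prod(i=2)
          prod(i=1)
          -> return 1
        -> return 2
      -> return 6
    -> return 24
  -> return 120
-> return 720

Final answer: 720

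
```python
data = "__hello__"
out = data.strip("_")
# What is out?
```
Trace:
  data='__hello__'
  data='__hello__', out='hello'

Final answer: 'hello'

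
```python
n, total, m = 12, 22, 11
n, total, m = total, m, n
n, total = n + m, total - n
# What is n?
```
Trace:
  n=12, total=22, m=11
  n=22, total=11, m=12
  n=34, total=-11, m=12

Final answer: 34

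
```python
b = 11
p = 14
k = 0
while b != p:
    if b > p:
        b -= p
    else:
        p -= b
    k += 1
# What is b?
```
Trace:
  b=11
  b=11, p=14
  b=11, p=14, k=0
  b=11, p=3, k=1
  b=8, p=3, k=2
  b=5, p=3, k=3
  b=2, p=3, k=4
  b=2, p=1, k=5
  b=1, p=1, k=6

Final answer: 1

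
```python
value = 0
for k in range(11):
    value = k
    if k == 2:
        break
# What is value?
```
Trace:
  value=0
  value=0, k=0
  value=1, k=1
  value=2, k=2

Final answer: 2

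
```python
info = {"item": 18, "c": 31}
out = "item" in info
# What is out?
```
Trace:
  info={'item': 18, 'c': 31}
  info={'item': 18, 'c': 31}, out=True

Final answer: True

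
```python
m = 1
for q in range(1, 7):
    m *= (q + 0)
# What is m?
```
Trace:
  m=1
  m=1, q=1
  m=2, q=2
  m=6, q=3
  m=24, q=4
  m=120, q=5
  m=720, q=6

Final answer: 720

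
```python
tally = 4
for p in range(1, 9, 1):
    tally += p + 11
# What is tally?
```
Trace:
  tally=4
  tally=16, p=1
  tally=29, p=2
  tally=43, p=3
  tally=58, p=4
  tally=74, p=5
  tally=91, p=6
  tally=109, p=7
  tally=128, p=8

Final answer: 128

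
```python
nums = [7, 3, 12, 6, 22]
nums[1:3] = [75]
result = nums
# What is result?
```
Trace:
  nums=[7, 3, 12, 6, 22]
  nums=[7, 75, 6, 22]
  nums=[7, 75, 6, 22], result=[7, 75, 6, 22]

Final answer: [7, 75, 6, 22]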